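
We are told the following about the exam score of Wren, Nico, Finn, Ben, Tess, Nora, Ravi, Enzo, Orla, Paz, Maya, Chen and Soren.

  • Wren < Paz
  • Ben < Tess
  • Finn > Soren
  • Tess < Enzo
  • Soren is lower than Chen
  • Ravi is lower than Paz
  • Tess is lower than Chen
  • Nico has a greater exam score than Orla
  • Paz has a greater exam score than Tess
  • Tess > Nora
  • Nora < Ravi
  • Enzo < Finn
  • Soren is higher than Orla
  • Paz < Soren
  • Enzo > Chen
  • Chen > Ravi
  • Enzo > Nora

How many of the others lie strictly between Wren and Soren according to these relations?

1

Chaining upward from Wren reaches: Paz, Chen, Enzo, Finn.
Chaining downward from Soren reaches: Nora, Ben, Ravi, Tess, Orla, Paz.
Strictly between Wren and Soren are those in both lists: Paz — 1 element.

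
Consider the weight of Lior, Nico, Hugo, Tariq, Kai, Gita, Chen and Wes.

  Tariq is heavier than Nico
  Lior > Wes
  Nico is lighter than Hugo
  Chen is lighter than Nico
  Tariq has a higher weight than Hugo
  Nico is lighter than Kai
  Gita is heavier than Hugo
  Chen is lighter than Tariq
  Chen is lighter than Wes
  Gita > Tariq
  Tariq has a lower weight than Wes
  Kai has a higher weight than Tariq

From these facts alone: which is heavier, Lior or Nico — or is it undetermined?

Lior

Nico < Hugo and Hugo < Tariq give Nico < Tariq.
Then Tariq < Wes extends the chain to Wes.
Then Wes < Lior extends the chain to Lior.
So Lior is heavier.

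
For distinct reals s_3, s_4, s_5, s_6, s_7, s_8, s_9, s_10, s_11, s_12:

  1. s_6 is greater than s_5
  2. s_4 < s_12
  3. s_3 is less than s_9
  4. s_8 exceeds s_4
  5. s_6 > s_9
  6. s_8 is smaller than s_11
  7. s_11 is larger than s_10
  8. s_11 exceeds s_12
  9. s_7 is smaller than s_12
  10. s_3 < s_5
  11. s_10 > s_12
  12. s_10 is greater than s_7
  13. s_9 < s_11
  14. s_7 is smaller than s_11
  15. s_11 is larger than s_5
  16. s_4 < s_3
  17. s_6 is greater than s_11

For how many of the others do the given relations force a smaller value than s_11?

8

Directly below s_11: s_7, s_8, s_12, s_5, s_9, s_10.
One step further: s_4, s_3 (8 so far).
No other element is forced below s_11 by the given relations, so the count is 8.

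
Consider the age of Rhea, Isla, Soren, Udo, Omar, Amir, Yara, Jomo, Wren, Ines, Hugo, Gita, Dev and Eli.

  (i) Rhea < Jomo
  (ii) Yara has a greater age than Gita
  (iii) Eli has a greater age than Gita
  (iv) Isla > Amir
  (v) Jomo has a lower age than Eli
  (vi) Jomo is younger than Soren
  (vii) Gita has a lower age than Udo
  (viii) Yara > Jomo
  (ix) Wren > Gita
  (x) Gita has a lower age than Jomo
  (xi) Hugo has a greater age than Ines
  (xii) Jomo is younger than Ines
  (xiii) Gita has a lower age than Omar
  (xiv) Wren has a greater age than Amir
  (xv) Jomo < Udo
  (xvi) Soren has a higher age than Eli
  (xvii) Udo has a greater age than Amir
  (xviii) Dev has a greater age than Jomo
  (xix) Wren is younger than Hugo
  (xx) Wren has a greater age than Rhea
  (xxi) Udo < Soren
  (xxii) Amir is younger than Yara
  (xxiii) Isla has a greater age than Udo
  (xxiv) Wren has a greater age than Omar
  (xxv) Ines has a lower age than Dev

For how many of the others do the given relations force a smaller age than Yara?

4

From Yara the given relations immediately reach Gita, Jomo, Amir.
From those, Rhea — 4 in total.
Nothing else is reachable below Yara; 4 in all.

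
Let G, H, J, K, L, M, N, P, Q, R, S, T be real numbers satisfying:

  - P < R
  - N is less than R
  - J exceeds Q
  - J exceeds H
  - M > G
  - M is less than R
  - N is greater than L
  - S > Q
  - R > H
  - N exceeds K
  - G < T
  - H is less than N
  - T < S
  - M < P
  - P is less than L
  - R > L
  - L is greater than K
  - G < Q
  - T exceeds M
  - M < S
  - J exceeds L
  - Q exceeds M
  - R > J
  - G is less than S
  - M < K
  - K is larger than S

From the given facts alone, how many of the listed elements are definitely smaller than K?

5

The elements the relations force below K are G, M, Q, T, S — no chain reaches any other.
That is 5.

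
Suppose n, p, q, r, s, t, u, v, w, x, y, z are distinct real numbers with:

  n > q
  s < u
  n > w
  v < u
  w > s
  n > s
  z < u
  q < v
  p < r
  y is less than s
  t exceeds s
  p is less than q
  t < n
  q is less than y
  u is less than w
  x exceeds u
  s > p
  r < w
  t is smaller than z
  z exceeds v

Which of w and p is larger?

p < q and q < y give p < y.
Then y < s extends the chain to s.
With s < t: p < q < y < s < t.
Then t < z extends the chain to z.
Then z < u extends the chain to u.
Then u < w extends the chain to w.
So p < w; w is the larger of the two.

w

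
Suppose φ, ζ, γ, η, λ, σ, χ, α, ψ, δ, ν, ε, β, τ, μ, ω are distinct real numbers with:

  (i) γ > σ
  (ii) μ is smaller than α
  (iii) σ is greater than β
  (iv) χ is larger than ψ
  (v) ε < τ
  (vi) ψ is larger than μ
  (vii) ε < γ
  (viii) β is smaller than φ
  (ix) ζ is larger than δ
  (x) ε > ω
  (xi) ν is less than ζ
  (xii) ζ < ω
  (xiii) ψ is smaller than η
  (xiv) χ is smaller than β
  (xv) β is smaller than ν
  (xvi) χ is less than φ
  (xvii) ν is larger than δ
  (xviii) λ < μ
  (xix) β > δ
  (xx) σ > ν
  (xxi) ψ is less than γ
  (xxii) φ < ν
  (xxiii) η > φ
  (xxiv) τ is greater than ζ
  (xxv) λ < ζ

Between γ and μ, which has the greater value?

γ

μ < ψ and ψ < χ give μ < χ.
Then χ < β extends the chain to β.
Then β < φ extends the chain to φ.
Then φ < ν extends the chain to ν.
With ν < ζ: μ < ψ < χ < β < φ < ν < ζ.
With ζ < ω: μ < ψ < χ < β < φ < ν < ζ < ω.
Then ω < ε extends the chain to ε.
Then ε < γ extends the chain to γ.
So μ < γ; γ is the larger of the two.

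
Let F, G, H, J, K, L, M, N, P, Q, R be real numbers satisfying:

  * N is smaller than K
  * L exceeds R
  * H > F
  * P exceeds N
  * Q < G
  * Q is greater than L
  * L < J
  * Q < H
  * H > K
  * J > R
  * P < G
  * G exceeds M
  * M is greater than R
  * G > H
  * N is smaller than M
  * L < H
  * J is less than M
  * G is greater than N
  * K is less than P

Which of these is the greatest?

G

F is not greatest since F < H; R is not greatest since R < M; L is not greatest since L < Q; J is not greatest since J < M; N is not greatest since N < P; Q is not greatest since Q < G; M is not greatest since M < G; K is not greatest since K < P; H is not greatest since H < G; P is not greatest since P < G.
Only G has nothing above it, so G is the greatest.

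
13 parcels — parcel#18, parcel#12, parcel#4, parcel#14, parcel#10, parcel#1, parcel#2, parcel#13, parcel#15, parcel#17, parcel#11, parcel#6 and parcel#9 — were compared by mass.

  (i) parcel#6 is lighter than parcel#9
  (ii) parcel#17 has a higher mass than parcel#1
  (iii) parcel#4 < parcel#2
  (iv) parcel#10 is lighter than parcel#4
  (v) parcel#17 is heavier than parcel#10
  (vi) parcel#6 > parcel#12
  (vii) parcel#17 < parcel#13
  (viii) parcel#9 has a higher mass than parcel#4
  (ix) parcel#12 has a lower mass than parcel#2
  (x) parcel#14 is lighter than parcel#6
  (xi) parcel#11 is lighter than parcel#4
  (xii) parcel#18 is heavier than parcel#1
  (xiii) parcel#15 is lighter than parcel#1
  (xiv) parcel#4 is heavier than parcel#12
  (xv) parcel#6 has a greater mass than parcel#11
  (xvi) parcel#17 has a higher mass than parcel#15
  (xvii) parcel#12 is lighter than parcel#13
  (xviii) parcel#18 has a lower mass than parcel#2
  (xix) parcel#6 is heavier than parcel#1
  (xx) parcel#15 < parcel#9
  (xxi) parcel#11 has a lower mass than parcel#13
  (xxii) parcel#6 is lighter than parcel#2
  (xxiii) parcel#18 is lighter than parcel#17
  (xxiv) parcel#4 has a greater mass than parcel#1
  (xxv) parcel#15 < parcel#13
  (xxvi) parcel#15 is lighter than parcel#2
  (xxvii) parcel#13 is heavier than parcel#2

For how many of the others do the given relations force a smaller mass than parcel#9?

8

The elements the relations force below parcel#9 are parcel#15, parcel#14, parcel#12, parcel#1, parcel#11, parcel#10, parcel#4, parcel#6 — no chain reaches any other.
That is 8.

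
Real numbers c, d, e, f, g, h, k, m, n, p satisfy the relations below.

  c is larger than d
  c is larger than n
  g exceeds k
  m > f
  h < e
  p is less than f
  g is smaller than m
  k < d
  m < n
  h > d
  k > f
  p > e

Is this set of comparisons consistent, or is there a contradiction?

Chaining the given relations yields d < h < e < p < f < k, so d < k. But one relation states k < d. These cannot both hold.

inconsistent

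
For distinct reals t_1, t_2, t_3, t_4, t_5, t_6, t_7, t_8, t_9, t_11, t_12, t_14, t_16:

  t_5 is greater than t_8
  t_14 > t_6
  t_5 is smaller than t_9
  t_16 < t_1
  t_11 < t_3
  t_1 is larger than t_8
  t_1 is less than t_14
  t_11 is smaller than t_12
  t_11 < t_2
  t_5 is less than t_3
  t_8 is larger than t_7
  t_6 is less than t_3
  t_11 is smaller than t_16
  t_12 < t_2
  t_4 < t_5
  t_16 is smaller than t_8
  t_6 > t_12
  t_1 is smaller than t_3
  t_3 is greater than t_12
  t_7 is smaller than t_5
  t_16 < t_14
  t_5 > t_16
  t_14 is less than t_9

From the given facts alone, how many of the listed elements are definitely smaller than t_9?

From t_9 the given relations immediately reach t_5, t_14.
From those, t_16, t_7, t_4, t_8, t_1, t_6 — 8 in total.
From those, t_11, t_12 — 10 in total.
No other element is forced below t_9 by the given relations, so the count is 10.

10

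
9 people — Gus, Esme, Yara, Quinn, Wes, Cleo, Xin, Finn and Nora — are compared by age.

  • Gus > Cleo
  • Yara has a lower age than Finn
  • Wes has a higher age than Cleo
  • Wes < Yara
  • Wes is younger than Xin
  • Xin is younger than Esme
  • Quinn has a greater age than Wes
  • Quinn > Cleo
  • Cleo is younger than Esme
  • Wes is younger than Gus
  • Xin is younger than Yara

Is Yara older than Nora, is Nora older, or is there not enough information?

Following every chain through Nora: nothing is chained to Nora.
Yara is not reached, and no chain runs the other way from Yara to Nora.
So the given relations leave the order of Nora and Yara undetermined.

undetermined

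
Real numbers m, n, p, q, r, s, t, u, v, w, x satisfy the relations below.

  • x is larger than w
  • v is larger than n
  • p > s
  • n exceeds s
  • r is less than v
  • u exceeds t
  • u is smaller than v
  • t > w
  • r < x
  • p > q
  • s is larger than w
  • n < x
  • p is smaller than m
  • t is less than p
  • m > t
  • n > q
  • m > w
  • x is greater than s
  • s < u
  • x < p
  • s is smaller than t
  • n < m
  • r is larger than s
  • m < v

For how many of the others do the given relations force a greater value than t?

4

Directly above t: u, p, m.
One step further: v (4 so far).
No other element is forced above t by the given relations, so the count is 4.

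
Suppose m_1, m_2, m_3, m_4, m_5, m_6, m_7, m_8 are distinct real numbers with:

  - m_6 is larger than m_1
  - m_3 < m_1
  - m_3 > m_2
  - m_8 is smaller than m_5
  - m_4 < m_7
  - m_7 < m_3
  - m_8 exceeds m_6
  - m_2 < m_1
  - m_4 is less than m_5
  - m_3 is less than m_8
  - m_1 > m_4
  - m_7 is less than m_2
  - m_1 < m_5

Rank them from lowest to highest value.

Each adjacent pair is fixed by a given relation: m_4 < m_7; m_7 < m_2; m_2 < m_3; m_3 < m_1; m_1 < m_6; m_6 < m_8; m_8 < m_5. Chaining them end to end gives the full order.

m_4 < m_7 < m_2 < m_3 < m_1 < m_6 < m_8 < m_5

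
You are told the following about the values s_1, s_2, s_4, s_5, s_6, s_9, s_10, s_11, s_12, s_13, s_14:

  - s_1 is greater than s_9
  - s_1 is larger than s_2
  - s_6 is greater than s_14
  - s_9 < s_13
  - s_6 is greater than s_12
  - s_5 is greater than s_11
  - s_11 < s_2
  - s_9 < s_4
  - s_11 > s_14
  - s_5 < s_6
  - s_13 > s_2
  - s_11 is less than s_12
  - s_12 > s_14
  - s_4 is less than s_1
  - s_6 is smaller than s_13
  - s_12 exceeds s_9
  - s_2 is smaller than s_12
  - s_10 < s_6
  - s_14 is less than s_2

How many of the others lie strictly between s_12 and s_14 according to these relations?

2

Chaining upward from s_14 reaches: s_11, s_2, s_5, s_6, s_1, s_13.
Chaining downward from s_12 reaches: s_11, s_2, s_9.
Strictly between s_14 and s_12 are those in both lists: s_11, s_2 — 2 elements.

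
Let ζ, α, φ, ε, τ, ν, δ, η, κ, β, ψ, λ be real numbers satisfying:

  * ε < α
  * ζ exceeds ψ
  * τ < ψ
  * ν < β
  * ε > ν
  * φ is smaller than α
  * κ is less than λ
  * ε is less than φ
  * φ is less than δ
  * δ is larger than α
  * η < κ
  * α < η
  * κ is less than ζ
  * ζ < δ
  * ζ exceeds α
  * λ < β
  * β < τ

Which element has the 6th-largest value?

Chaining the given pairs: ν < ε < φ < α < η < κ < λ < β < τ < ψ < ζ < δ.
The 6th largest is λ.

λ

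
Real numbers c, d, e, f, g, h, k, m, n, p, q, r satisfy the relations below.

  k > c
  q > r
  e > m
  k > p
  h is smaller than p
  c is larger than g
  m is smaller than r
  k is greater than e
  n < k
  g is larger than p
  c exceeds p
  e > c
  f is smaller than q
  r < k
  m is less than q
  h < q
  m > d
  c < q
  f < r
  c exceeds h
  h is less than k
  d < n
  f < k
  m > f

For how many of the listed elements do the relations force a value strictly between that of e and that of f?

Chaining upward from f reaches: m, r, q, k.
Chaining downward from e reaches: h, p, d, m, g, c.
Strictly between f and e are those in both lists: m — 1 element.

1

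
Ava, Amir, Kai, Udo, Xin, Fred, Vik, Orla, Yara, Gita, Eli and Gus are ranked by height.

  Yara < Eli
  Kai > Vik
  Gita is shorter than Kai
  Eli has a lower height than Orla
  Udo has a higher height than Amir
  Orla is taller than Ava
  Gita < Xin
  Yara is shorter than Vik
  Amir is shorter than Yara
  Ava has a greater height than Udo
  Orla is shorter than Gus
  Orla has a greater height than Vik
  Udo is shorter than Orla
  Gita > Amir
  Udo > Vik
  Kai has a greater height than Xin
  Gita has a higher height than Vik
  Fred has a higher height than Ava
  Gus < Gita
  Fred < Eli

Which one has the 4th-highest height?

Piecing the relations together gives one ordering: Amir < Yara < Vik < Udo < Ava < Fred < Eli < Orla < Gus < Gita < Xin < Kai.
The 4th largest is Gus.

Gus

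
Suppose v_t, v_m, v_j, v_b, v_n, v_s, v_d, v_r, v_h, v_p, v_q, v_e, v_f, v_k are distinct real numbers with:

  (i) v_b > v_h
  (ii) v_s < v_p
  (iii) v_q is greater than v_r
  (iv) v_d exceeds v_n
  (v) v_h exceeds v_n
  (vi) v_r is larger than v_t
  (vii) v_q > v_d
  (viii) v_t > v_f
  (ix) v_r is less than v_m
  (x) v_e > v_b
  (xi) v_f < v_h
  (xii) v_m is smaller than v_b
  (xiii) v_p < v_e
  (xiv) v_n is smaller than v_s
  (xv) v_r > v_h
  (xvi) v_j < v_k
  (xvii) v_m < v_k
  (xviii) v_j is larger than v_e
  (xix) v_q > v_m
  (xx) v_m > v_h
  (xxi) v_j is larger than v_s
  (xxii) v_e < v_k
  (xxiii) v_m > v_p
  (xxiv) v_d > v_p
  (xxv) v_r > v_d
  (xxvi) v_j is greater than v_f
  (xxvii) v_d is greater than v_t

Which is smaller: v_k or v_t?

Following the relations from v_t: v_t < v_d < v_r < v_m < v_b < v_e < v_j < v_k.
So v_t < v_k; v_t is the smaller of the two.

v_t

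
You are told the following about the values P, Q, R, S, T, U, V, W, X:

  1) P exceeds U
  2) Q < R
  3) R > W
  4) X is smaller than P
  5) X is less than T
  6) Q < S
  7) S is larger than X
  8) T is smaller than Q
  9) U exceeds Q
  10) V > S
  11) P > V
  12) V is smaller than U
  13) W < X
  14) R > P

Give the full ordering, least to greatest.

W < X < T < Q < S < V < U < P < R

Nothing is placed below W, so it is least; from there W < X; X < T; T < Q; Q < S; S < V; V < U; U < P; P < R, each given directly.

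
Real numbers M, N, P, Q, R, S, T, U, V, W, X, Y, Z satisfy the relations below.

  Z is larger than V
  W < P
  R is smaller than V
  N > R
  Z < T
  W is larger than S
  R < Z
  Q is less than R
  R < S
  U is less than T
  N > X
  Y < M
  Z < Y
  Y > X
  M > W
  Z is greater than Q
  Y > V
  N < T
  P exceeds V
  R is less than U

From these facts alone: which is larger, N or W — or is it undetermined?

Following every chain through N: above N we get T; below N we get X, Q, R.
W is not reached, and no chain runs the other way from W to N.
So the given relations leave the order of N and W undetermined.

undetermined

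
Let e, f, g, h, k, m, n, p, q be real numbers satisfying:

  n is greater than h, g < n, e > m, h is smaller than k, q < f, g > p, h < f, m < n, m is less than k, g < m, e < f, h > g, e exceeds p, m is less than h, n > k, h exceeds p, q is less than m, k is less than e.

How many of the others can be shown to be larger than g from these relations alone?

6

Directly above g: m, h, n.
One step further: k, e, f (6 so far).
Nothing else is reachable above g; 6 in all.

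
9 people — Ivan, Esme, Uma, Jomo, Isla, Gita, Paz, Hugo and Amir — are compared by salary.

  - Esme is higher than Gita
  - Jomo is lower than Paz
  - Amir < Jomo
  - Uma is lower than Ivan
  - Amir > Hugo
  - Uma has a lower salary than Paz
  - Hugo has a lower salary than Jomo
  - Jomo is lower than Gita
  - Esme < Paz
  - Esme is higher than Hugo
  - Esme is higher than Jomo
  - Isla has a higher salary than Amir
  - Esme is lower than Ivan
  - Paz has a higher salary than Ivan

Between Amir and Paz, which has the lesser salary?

Link the given pairs in sequence: Amir < Jomo; Jomo < Gita; Gita < Esme; Esme < Ivan; Ivan < Paz.
Together: Amir < Jomo < Gita < Esme < Ivan < Paz.
So Amir < Paz; Amir is the lower of the two.

Amir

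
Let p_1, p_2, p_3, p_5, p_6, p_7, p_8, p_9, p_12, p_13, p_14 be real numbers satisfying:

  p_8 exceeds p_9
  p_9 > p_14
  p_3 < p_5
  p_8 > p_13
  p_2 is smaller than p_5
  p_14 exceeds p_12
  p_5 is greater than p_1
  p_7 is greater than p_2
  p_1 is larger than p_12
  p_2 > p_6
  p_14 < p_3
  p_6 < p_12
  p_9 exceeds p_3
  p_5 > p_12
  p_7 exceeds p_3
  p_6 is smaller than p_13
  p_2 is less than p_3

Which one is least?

p_2 is not least since p_6 < p_2; p_12 is not least since p_6 < p_12; p_13 is not least since p_6 < p_13; p_14 is not least since p_12 < p_14; p_3 is not least since p_2 < p_3; p_9 is not least since p_14 < p_9; p_1 is not least since p_12 < p_1; p_8 is not least since p_13 < p_8; p_5 is not least since p_1 < p_5; p_7 is not least since p_3 < p_7.
Only p_6 has nothing below it, so p_6 is the least.

p_6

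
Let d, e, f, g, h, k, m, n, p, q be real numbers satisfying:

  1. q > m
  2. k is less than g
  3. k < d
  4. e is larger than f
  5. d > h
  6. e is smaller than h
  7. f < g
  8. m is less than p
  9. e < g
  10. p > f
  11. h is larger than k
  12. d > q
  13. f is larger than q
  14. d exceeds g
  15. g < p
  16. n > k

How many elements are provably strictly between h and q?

Chaining upward from q reaches: f, e, g, d, p.
Chaining downward from h reaches: k, m, f, e.
Strictly between q and h are those in both lists: f, e — 2 elements.

2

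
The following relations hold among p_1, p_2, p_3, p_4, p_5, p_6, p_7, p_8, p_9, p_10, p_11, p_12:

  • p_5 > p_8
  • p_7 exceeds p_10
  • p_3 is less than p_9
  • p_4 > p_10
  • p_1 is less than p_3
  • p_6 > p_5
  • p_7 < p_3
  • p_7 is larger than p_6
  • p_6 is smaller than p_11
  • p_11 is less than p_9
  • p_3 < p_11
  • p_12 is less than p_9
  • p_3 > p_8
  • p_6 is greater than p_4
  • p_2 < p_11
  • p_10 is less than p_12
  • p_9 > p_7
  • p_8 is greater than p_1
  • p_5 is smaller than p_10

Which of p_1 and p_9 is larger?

p_9

Following the relations from p_1: p_1 < p_8 < p_5 < p_10 < p_4 < p_6 < p_7 < p_3 < p_11 < p_9.
So p_1 < p_9; p_9 is the larger of the two.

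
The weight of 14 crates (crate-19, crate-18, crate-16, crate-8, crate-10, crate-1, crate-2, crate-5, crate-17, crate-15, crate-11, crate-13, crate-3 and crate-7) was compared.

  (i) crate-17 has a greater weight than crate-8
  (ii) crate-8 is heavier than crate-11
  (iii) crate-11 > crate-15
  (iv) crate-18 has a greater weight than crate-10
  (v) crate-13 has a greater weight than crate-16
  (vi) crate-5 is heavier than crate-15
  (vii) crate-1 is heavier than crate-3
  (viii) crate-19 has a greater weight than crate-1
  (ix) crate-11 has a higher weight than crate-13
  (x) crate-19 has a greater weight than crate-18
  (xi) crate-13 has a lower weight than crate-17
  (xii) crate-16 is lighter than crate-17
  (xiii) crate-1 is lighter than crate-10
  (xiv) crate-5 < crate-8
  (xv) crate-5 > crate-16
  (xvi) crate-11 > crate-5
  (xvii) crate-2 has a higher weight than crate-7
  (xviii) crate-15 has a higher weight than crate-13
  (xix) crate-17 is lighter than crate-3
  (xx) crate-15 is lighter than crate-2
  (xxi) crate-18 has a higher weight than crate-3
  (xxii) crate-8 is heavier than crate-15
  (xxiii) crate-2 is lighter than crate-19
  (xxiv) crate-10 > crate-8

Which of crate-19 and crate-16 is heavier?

crate-16 < crate-13 and crate-13 < crate-15 give crate-16 < crate-15.
Then crate-15 < crate-5 extends the chain to crate-5.
Then crate-5 < crate-11 extends the chain to crate-11.
With crate-11 < crate-8: crate-16 < crate-13 < crate-15 < crate-5 < crate-11 < crate-8.
Then crate-8 < crate-17 extends the chain to crate-17.
Then crate-17 < crate-3 extends the chain to crate-3.
Then crate-3 < crate-1 extends the chain to crate-1.
With crate-1 < crate-10: crate-16 < crate-13 < crate-15 < crate-5 < crate-11 < crate-8 < crate-17 < crate-3 < crate-1 < crate-10.
Then crate-10 < crate-18 extends the chain to crate-18.
With crate-18 < crate-19: crate-16 < crate-13 < crate-15 < crate-5 < crate-11 < crate-8 < crate-17 < crate-3 < crate-1 < crate-10 < crate-18 < crate-19.
So crate-16 < crate-19; crate-19 is the heavier of the two.

crate-19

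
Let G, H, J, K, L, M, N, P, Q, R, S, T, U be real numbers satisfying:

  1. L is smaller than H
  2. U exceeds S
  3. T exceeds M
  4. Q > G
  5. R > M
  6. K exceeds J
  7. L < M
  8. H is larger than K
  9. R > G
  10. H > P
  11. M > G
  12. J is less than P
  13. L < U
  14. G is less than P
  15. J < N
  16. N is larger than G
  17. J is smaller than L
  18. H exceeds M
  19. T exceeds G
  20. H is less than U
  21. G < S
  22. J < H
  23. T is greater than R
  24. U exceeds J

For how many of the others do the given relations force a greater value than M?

4

The elements the relations force above M are R, T, H, U — no chain reaches any other.
That is 4.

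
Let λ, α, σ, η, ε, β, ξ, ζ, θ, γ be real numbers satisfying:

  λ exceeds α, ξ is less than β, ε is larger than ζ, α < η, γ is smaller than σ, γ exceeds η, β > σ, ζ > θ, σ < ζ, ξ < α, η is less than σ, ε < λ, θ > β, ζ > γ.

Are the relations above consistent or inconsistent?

consistent

The single ordering ξ < α < η < γ < σ < β < θ < ζ < ε < λ satisfies every listed relation, so no contradiction arises.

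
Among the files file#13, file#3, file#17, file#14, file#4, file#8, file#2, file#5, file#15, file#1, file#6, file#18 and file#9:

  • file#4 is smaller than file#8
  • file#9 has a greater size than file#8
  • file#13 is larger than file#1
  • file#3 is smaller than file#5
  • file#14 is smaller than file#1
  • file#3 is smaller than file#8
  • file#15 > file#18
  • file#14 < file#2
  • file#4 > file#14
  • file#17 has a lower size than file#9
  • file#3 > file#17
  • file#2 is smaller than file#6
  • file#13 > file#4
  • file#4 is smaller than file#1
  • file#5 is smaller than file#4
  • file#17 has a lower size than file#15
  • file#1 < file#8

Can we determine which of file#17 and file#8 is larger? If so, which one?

Chaining the given relations: file#17 < file#3 < file#5 < file#4 < file#1 < file#8.
So file#8 is larger.

file#8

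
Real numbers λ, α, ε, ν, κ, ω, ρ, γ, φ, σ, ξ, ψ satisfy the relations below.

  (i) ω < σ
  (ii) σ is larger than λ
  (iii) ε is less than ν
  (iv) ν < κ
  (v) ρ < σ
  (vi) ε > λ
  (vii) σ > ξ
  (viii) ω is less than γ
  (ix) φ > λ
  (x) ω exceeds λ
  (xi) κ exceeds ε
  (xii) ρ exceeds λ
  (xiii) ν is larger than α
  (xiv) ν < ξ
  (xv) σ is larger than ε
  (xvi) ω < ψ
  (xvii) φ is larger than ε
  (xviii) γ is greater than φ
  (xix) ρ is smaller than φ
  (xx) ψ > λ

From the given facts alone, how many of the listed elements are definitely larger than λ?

From λ the given relations immediately reach ε, ρ, ω, σ, φ, ψ.
From those, ν, γ, κ — 9 in total.
From those, ξ — 10 in total.
Nothing else is reachable above λ; 10 in all.

10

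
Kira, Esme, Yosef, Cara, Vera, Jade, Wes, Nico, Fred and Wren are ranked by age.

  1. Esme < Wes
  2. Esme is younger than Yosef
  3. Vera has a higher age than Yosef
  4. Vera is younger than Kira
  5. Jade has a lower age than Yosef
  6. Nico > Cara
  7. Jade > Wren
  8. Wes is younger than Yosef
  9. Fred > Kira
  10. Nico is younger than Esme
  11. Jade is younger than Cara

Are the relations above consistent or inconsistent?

consistent

The single ordering Wren < Jade < Cara < Nico < Esme < Wes < Yosef < Vera < Kira < Fred satisfies every listed relation, so no contradiction arises.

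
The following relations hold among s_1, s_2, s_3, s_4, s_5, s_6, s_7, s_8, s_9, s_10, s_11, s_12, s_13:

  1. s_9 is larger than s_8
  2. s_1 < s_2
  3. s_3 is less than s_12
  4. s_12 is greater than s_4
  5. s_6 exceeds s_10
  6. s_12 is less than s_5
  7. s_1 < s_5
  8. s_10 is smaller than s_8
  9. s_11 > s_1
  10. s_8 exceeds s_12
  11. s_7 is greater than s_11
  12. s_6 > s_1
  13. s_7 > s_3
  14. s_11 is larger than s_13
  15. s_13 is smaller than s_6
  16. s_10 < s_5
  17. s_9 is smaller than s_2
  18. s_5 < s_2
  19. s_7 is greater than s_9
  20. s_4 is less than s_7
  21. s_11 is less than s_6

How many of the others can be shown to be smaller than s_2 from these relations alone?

8

The elements the relations force below s_2 are s_3, s_10, s_4, s_1, s_12, s_8, s_9, s_5 — no chain reaches any other.
That is 8.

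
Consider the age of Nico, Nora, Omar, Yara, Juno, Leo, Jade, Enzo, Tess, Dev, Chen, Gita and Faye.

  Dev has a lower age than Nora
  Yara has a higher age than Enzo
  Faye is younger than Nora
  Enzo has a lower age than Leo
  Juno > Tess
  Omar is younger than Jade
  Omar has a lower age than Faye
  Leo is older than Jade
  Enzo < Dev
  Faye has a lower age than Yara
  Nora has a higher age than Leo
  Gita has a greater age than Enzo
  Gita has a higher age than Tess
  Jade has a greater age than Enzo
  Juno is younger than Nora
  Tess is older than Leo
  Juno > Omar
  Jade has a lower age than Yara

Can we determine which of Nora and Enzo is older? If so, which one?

Enzo < Leo < Tess < Juno < Nora, by transitivity through Leo, Tess, Juno.
So Nora is older.

Nora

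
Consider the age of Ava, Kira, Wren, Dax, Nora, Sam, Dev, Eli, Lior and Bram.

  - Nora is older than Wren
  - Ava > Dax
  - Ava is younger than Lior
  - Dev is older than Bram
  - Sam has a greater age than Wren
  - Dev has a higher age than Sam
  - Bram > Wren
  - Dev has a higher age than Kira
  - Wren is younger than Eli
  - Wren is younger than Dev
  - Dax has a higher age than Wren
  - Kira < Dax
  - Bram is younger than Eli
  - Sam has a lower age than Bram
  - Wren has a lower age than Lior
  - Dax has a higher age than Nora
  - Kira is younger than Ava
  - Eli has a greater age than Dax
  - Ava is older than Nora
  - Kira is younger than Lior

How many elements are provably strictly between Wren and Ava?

Chaining upward from Wren reaches: Nora, Sam, Dax, Lior, Bram, Dev, Eli.
Chaining downward from Ava reaches: Kira, Nora, Dax.
Strictly between Wren and Ava are those in both lists: Nora, Dax — 2 elements.

2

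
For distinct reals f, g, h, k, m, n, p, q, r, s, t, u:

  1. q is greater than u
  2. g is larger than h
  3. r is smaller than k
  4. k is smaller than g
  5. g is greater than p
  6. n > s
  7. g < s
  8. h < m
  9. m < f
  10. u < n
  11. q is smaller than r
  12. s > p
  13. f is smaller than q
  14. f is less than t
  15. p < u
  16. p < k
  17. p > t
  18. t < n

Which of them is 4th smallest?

Piecing the relations together gives one ordering: h < m < f < t < p < u < q < r < k < g < s < n.
Counting 4 from the smallest end gives t.

t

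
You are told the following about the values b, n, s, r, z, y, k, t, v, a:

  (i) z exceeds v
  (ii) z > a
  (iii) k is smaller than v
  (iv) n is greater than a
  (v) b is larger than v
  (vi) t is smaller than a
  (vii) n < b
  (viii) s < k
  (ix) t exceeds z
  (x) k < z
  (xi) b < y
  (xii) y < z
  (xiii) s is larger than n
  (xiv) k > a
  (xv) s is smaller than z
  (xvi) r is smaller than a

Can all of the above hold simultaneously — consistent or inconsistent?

Chaining the given relations yields a < n < s < k < v < b < y < z < t, so a < t. But one relation states t < a. These cannot both hold.

inconsistent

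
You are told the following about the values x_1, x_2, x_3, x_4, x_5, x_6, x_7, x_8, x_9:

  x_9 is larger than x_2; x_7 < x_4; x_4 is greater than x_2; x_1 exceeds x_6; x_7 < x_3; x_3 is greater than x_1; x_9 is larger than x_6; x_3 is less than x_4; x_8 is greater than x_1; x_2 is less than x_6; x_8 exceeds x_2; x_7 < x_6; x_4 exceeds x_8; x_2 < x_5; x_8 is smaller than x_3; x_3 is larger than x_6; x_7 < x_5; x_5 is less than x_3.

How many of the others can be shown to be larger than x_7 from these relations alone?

From x_7 the given relations immediately reach x_6, x_5, x_3, x_4.
From those, x_1, x_9 — 6 in total.
From those, x_8 — 7 in total.
No other element is forced above x_7 by the given relations, so the count is 7.

7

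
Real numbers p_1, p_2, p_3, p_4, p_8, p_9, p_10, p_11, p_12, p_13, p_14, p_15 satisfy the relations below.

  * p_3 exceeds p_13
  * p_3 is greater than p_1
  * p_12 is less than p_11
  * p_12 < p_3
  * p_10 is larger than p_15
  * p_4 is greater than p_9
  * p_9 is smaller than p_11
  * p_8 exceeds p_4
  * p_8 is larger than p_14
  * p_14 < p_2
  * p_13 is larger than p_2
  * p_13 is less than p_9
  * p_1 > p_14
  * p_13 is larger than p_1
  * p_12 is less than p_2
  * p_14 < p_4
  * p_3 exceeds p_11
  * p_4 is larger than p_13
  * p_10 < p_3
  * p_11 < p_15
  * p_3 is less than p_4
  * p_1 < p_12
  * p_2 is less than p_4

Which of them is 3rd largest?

p_3

The consecutive relations fix a unique order: p_14 < p_1 < p_12 < p_2 < p_13 < p_9 < p_11 < p_15 < p_10 < p_3 < p_4 < p_8.
Counting 3 from the largest end gives p_3.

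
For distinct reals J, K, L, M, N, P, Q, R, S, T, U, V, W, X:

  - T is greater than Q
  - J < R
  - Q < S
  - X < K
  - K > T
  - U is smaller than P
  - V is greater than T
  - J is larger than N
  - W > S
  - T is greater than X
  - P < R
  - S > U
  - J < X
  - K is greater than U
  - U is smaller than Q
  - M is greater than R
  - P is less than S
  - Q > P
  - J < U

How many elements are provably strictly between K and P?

2

The relations place P below K. An element lies strictly between them when it is forced above P and also forced below K.
Above P: {R, Q, M, S, T, V, W}. Below K: {N, J, U, Q, X, T}.
Intersection: {Q, T} — 2.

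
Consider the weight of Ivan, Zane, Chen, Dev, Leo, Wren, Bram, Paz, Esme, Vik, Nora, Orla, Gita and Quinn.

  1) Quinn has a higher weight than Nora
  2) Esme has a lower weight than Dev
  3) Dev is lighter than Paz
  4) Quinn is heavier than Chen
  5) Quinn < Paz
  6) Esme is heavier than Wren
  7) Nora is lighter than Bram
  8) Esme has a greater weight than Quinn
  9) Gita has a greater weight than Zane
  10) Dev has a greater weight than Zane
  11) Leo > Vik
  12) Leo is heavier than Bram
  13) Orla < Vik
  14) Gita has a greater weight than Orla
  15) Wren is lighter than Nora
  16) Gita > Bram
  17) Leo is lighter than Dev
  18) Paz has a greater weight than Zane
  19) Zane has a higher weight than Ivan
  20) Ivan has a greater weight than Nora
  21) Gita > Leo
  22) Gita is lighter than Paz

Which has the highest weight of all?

Paz

Orla is not greatest since Orla < Vik; Wren is not greatest since Wren < Nora; Chen is not greatest since Chen < Quinn; Nora is not greatest since Nora < Quinn; Quinn is not greatest since Quinn < Esme; Bram is not greatest since Bram < Leo; Vik is not greatest since Vik < Leo; Ivan is not greatest since Ivan < Zane; Zane is not greatest since Zane < Gita; Esme is not greatest since Esme < Dev; Leo is not greatest since Leo < Gita; Dev is not greatest since Dev < Paz; Gita is not greatest since Gita < Paz.
Only Paz has nothing above it, so Paz is the highest weight.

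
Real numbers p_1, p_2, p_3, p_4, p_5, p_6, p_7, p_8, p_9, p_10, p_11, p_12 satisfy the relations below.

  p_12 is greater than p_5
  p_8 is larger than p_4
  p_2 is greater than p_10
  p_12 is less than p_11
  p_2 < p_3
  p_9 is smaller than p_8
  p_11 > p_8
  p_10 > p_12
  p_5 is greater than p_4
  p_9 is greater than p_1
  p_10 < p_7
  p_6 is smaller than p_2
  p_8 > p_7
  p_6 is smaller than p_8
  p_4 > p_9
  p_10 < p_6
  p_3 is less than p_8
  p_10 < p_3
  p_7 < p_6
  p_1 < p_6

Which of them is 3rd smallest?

p_4

Piecing the relations together gives one ordering: p_1 < p_9 < p_4 < p_5 < p_12 < p_10 < p_7 < p_6 < p_2 < p_3 < p_8 < p_11.
Counting 3 from the smallest end gives p_4.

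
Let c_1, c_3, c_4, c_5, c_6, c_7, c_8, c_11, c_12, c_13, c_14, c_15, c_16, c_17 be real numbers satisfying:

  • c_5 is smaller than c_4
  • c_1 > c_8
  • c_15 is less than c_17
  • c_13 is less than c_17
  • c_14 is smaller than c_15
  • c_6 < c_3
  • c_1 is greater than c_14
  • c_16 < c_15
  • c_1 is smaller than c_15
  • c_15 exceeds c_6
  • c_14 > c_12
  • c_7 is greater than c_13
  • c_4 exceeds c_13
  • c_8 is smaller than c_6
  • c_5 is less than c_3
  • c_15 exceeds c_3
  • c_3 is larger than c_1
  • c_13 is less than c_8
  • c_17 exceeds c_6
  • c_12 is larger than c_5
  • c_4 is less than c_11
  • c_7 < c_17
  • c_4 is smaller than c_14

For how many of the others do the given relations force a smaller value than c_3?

8

From c_3 the given relations immediately reach c_5, c_6, c_1.
From those, c_8, c_14 — 5 in total.
From those, c_13, c_12, c_4 — 8 in total.
No other element is forced below c_3 by the given relations, so the count is 8.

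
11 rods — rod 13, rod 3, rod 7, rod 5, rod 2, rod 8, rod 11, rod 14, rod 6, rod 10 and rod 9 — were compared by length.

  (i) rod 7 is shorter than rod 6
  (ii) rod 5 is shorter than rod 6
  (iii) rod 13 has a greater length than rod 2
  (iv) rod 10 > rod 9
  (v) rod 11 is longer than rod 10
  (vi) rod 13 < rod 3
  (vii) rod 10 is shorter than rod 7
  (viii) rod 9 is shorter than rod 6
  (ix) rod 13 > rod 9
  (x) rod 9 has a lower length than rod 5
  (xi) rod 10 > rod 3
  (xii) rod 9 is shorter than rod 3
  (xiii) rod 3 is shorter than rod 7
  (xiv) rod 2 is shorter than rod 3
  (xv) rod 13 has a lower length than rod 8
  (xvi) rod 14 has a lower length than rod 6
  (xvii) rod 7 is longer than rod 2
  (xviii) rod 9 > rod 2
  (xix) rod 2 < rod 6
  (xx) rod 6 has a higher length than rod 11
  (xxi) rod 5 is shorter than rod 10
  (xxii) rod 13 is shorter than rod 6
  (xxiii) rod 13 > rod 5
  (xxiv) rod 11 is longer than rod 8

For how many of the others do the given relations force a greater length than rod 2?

Directly above rod 2: rod 9, rod 13, rod 3, rod 7, rod 6.
One step further: rod 5, rod 8, rod 10 (8 so far).
One step further: rod 11 (9 so far).
No other element is forced above rod 2 by the given relations, so the count is 9.

9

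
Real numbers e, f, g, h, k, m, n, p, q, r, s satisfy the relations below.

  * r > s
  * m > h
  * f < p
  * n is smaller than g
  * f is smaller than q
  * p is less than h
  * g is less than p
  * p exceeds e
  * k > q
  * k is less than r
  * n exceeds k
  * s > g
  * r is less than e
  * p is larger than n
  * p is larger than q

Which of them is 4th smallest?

n

Chaining the given pairs: f < q < k < n < g < s < r < e < p < h < m.
Counting 4 from the smallest end gives n.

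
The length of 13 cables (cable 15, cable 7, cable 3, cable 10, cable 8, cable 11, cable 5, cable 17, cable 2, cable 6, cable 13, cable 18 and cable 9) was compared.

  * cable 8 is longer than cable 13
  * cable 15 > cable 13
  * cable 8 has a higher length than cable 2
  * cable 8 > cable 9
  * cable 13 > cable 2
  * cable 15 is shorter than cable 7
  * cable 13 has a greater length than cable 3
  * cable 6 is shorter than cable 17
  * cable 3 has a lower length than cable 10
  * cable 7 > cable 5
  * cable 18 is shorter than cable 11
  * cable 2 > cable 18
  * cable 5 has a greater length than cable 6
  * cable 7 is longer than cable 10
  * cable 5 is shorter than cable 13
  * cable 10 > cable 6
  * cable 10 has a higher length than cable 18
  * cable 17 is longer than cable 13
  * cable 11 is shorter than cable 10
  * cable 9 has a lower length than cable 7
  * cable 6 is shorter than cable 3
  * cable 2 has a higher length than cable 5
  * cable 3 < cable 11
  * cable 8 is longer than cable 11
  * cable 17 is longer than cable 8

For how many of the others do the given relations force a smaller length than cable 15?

6

From cable 15 the given relations immediately reach cable 13.
From those, cable 3, cable 5, cable 2 — 4 in total.
From those, cable 6, cable 18 — 6 in total.
No other element is forced below cable 15 by the given relations, so the count is 6.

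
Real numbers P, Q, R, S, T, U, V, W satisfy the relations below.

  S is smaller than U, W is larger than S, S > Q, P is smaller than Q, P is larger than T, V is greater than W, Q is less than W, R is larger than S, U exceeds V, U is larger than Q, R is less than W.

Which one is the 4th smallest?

Piecing the relations together gives one ordering: T < P < Q < S < R < W < V < U.
The 4th smallest is S.

S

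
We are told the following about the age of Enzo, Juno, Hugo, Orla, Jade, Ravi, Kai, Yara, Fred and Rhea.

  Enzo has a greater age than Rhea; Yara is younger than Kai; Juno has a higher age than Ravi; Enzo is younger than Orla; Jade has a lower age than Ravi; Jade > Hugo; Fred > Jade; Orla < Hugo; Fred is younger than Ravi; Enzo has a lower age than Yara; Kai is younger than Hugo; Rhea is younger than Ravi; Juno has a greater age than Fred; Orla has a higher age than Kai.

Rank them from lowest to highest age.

Each adjacent pair is fixed by a given relation: Rhea < Enzo; Enzo < Yara; Yara < Kai; Kai < Orla; Orla < Hugo; Hugo < Jade; Jade < Fred; Fred < Ravi; Ravi < Juno. Chaining them end to end gives the full order.

Rhea < Enzo < Yara < Kai < Orla < Hugo < Jade < Fred < Ravi < Juno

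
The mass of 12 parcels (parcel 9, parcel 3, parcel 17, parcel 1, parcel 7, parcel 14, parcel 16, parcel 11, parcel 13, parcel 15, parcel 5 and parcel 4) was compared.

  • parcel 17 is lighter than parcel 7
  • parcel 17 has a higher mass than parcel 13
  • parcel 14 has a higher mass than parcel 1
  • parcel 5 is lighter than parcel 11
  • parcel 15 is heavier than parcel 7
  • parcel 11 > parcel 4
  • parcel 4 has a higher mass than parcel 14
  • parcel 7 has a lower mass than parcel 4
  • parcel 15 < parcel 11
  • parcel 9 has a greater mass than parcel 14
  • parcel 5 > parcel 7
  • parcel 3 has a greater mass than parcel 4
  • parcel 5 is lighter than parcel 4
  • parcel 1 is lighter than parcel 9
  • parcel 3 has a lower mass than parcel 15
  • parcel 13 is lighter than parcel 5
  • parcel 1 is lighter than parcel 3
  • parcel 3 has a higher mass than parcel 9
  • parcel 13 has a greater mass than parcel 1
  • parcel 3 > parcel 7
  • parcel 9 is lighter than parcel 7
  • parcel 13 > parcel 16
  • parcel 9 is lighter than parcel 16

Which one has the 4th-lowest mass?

parcel 16

The consecutive relations fix a unique order: parcel 1 < parcel 14 < parcel 9 < parcel 16 < parcel 13 < parcel 17 < parcel 7 < parcel 5 < parcel 4 < parcel 3 < parcel 15 < parcel 11.
Counting 4 from the smallest end gives parcel 16.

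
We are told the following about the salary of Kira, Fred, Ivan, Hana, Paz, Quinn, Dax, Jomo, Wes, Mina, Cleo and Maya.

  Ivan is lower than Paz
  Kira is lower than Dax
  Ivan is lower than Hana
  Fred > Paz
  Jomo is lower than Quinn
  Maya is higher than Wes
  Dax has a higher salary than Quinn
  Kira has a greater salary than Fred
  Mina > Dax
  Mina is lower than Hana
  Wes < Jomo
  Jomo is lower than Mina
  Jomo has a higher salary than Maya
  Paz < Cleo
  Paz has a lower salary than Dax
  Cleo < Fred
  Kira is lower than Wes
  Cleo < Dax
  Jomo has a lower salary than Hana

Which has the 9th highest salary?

Fred

Chaining the given pairs: Ivan < Paz < Cleo < Fred < Kira < Wes < Maya < Jomo < Quinn < Dax < Mina < Hana.
Counting 9 from the largest end gives Fred.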